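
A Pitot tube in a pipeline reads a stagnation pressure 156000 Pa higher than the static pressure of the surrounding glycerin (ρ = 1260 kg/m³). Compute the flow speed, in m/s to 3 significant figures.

Bernoulli between the free stream and the stagnation point: ½ρv² = P_stag − P_static.
v = √(2ΔP/ρ) = √(2·156000/1260) = 15.7 m/s.

v ≈ 15.7 m/s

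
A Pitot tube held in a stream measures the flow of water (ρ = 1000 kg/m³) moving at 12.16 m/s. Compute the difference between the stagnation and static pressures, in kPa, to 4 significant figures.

ΔP = 73.93 kPa

The dynamic pressure equals the rise in static pressure at the stagnation point: ΔP = ½ρv².
ΔP = ½·1000·12.16² = 73930 Pa.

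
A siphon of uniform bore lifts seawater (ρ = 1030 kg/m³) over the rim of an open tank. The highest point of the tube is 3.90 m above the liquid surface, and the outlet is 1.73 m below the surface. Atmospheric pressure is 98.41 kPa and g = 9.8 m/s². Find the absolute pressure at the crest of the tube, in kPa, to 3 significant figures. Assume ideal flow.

41.6 kPa

The outlet speed comes from Torricelli: v = √(2g·1.73) = 5.82 m/s.
Continuity keeps v the same throughout the tube; from surface to crest, P_atm + 0 = P_top + ½ρv² + ρg·h_top.
P_top = 98410 − ½·1030·5.82² − 1030·9.8·3.90 = 41600 Pa.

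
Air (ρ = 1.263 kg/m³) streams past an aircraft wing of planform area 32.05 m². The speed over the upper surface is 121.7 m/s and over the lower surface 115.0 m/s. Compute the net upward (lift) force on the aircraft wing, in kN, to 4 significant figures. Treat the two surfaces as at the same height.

32.10 kN

From P + ½ρv² = const at equal height, P_low − P_up = ½ρ(v_up² − v_low²).
ΔP = ½·1.263·(121.7² − 115.0²) = 1001 Pa.
Lift = ΔP · A = 1001 × 32.05 = 32100 N.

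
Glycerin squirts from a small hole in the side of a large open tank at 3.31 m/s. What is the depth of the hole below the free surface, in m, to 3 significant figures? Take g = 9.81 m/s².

Torricelli: v = √(2gh), so h = v²/(2g).
h = 3.31²/(2·9.81) = 11.0/19.62 = 0.558 m.

h ≈ 0.558 m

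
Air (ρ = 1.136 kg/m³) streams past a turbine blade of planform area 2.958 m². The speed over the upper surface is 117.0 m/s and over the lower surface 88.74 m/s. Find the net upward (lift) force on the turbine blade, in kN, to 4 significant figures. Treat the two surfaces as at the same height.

F = 9.769 kN

From P + ½ρv² = const at equal height, P_low − P_up = ½ρ(v_up² − v_low²).
ΔP = ½·1.136·(117.0² − 88.74²) = 3302 Pa.
Lift = ΔP · A = 3302 × 2.958 = 9769 N.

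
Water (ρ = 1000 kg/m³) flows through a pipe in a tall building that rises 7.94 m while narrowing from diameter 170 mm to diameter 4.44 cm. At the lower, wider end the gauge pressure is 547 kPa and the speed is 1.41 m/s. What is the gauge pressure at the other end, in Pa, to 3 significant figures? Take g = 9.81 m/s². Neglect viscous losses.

P₂ = 256000 Pa

Mass conservation (A₁v₁ = A₂v₂) gives v₂ = 1.41 × 227/15.5 = 20.7 m/s.
Applying Bernoulli between the two ends and solving for P₂: P₂ = P₁ + ½ρ(v₁² − v₂²) − ρgΔh.
P₂ = 547000 + ½·1000·(1.41² − 20.7²) − 1000·9.81·(+7.94) = 547000 + (-213000) − (77900) = 256000 Pa.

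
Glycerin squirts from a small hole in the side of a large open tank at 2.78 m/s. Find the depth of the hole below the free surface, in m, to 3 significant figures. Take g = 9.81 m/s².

Torricelli: v = √(2gh), so h = v²/(2g).
h = 2.78²/(2·9.81) = 7.73/19.62 = 0.394 m.

h ≈ 0.394 m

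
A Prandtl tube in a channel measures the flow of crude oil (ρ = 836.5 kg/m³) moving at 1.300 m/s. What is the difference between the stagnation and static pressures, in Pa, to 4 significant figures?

Bernoulli between the free stream and the stagnation point: ½ρv² = P_stag − P_static.
ΔP = ½·836.5·1.300² = 706.8 Pa.

ΔP = 706.8 Pa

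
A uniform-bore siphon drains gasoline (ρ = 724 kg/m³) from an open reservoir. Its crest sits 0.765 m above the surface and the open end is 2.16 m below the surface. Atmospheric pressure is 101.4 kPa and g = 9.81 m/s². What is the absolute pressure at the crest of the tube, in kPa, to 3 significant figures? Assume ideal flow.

P_top = 80.6 kPa

Bernoulli surface→outlet gives ½v² = g·h_out, so v = √(2·9.81·2.16) = 6.51 m/s.
Continuity keeps v the same throughout the tube; from surface to crest, P_atm + 0 = P_top + ½ρv² + ρg·h_top.
P_top = 101400 − ½·724·6.51² − 724·9.81·0.765 = 80600 Pa.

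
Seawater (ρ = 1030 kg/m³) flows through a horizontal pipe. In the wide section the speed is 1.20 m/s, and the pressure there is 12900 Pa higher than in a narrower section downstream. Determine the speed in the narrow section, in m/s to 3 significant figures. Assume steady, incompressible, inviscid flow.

With h₁ = h₂, rearranging Bernoulli gives v₂ = √(v₁² + 2ΔP/ρ).
v₂ = √(1.20² + 2·12900/1030) = √(1.44 + 25.0) = 5.15 m/s.

v₂ ≈ 5.15 m/s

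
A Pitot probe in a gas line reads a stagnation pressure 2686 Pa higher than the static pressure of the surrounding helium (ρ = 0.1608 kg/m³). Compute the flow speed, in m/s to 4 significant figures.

Bernoulli between the free stream and the stagnation point: ½ρv² = P_stag − P_static.
v = √(2ΔP/ρ) = √(2·2686/0.1608) = 182.8 m/s.

v ≈ 182.8 m/s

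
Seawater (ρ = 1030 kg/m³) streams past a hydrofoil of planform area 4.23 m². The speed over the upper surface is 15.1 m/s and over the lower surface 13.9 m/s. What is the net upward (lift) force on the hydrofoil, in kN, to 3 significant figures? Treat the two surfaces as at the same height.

From P + ½ρv² = const at equal height, P_low − P_up = ½ρ(v_up² − v_low²).
ΔP = ½·1030·(15.1² − 13.9²) = 17900 Pa.
Lift = ΔP · A = 17900 × 4.23 = 75800 N.

F ≈ 75.8 kN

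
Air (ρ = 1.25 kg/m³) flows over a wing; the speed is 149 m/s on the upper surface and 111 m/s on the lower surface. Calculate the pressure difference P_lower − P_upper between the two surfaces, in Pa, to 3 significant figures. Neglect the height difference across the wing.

With negligible Δh, P + ½ρv² is constant, so P_low − P_up = ½ρ(v_up² − v_low²).
ΔP = ½·1.25·(149² − 111²) = 6180 Pa.

ΔP = 6180 Pa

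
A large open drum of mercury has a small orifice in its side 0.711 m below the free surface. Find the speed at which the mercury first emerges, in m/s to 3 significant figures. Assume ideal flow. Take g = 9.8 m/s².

3.73 m/s

Bernoulli from surface to hole (P equal, v_surface ≈ 0): v = √(2gh) = √(2×9.8×0.711) = 3.73 m/s.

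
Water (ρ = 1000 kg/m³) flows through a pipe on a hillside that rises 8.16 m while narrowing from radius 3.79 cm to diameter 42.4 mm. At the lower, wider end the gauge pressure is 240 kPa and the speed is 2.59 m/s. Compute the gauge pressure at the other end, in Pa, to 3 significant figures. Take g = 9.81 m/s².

The volume flow rate is constant, so v₂ = (A₁/A₂)v₁ = (45.1/14.1)·2.59 = 8.28 m/s.
Bernoulli: P₁ + ½ρv₁² + ρg h₁ = P₂ + ½ρv₂² + ρg h₂, so P₂ = P₁ + ½ρ(v₁² − v₂²) − ρg(h₂ − h₁).
P₂ = 240000 + ½·1000·(2.59² − 8.28²) − 1000·9.81·(+8.16) = 240000 + (-30900) − (80000) = 129000 Pa.

P₂ = 129000 Pa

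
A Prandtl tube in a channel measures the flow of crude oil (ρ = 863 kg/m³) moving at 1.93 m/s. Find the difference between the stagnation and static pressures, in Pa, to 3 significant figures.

The dynamic pressure equals the rise in static pressure at the stagnation point: ΔP = ½ρv².
ΔP = ½·863·1.93² = 1610 Pa.

1610 Pa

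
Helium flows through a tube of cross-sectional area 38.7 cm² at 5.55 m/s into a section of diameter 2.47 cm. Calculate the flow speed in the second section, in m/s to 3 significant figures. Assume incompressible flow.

44.8 m/s

The volume flow rate is constant, so v₂ = (A₁/A₂)v₁ = (38.7/4.79)·5.55 = 44.8 m/s.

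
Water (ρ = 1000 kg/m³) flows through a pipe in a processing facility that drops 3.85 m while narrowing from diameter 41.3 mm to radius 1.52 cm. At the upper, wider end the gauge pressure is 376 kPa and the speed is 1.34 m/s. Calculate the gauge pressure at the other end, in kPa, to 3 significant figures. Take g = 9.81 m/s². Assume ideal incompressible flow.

412 kPa

Mass conservation (A₁v₁ = A₂v₂) gives v₂ = 1.34 × 13.4/7.26 = 2.47 m/s.
Energy conservation along the streamline gives P₂ = P₁ − ½ρ(v₂² − v₁²) − ρg(h₂ − h₁).
P₂ = 376000 + ½·1000·(1.34² − 2.47²) − 1000·9.81·(−3.85) = 376000 + (-2160) − (-37800) = 412000 Pa.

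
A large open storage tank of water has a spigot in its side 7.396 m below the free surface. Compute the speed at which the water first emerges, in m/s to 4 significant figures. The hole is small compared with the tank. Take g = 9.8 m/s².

With the surface at rest and both surface and jet at atmospheric pressure, Bernoulli gives ρg h = ½ρv², so v = √(2gh) = √(2·9.8·7.396) = 12.04 m/s.

v ≈ 12.04 m/s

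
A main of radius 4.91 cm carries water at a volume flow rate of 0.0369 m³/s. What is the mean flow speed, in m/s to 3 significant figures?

v = 4.87 m/s

Q = 0.0369 m³/s = 0.0369 m³/s.
v = Q/A = 0.0369 / 0.00757 = 4.87 m/s.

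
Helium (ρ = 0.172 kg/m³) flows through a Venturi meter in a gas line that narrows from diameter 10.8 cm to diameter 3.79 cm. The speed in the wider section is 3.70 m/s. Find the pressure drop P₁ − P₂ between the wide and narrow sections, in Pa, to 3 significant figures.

ΔP = 76.5 Pa

Mass conservation (A₁v₁ = A₂v₂) gives v₂ = 3.70 × 91.6/11.3 = 30.0 m/s.
The pipe is horizontal, so Bernoulli reduces to P₁ + ½ρv₁² = P₂ + ½ρv₂².
P₁ − P₂ = ½·0.172·(30.0² − 3.70²) = ½·0.172·889 = 76.5 Pa.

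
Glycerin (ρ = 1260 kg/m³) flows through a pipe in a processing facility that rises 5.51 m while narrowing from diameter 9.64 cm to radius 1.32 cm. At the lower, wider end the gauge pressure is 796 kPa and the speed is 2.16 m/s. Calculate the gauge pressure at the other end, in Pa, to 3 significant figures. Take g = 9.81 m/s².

By continuity, v₂ = v₁·A₁/A₂ = 2.16·(73.0/5.47) = 28.8 m/s.
Bernoulli: P₁ + ½ρv₁² + ρg h₁ = P₂ + ½ρv₂² + ρg h₂, so P₂ = P₁ + ½ρ(v₁² − v₂²) − ρg(h₂ − h₁).
P₂ = 796000 + ½·1260·(2.16² − 28.8²) − 1260·9.81·(+5.51) = 796000 + (-520000) − (68100) = 208000 Pa.

P₂ ≈ 208000 Pa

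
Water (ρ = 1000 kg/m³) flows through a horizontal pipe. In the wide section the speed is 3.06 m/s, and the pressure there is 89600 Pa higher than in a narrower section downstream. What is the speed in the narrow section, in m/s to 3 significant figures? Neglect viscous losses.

With h₁ = h₂, rearranging Bernoulli gives v₂ = √(v₁² + 2ΔP/ρ).
v₂ = √(3.06² + 2·89600/1000) = √(9.36 + 179) = 13.7 m/s.

v₂ ≈ 13.7 m/s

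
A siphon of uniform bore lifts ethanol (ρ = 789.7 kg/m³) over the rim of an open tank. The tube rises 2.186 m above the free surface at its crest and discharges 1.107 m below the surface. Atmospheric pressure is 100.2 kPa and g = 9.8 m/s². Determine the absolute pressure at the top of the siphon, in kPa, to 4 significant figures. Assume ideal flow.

Bernoulli surface→outlet gives ½v² = g·h_out, so v = √(2·9.8·1.107) = 4.658 m/s.
Continuity keeps v the same throughout the tube; from surface to crest, P_atm + 0 = P_top + ½ρv² + ρg·h_top.
P_top = 100200 − ½·789.7·4.658² − 789.7·9.8·2.186 = 74720 Pa.

P_top = 74.72 kPa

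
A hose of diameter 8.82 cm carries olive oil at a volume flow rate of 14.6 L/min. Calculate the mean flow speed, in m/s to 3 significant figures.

0.0398 m/s

Q = 14.6 L/min = 0.000243 m³/s.
v = Q/A = 0.000243 / 0.00611 = 0.0398 m/s.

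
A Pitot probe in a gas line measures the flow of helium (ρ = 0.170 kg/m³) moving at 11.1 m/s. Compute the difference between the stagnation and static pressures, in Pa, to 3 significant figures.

At the stagnation point the flow is brought to rest, so Bernoulli gives P_stag − P_static = ½ρv².
ΔP = ½·0.170·11.1² = 10.5 Pa.

10.5 Pa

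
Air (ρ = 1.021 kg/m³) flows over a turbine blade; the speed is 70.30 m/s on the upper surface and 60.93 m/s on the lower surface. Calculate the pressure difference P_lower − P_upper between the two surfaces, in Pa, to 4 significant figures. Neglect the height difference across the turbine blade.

With negligible Δh, P + ½ρv² is constant, so P_low − P_up = ½ρ(v_up² − v_low²).
ΔP = ½·1.021·(70.30² − 60.93²) = 627.7 Pa.

ΔP ≈ 627.7 Pa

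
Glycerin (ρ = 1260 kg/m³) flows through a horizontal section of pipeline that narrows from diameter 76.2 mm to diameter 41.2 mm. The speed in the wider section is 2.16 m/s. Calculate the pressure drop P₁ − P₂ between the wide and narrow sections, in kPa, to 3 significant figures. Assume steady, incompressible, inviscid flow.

31.5 kPa

Continuity gives A₁v₁ = A₂v₂, so v₂ = (45.6 cm²)/(13.3 cm²) × 2.16 m/s = 7.39 m/s.
Bernoulli (h₁ = h₂): P₁ − P₂ = ½ρ(v₂² − v₁²).
P₁ − P₂ = ½·1260·(7.39² − 2.16²) = ½·1260·49.9 = 31500 Pa.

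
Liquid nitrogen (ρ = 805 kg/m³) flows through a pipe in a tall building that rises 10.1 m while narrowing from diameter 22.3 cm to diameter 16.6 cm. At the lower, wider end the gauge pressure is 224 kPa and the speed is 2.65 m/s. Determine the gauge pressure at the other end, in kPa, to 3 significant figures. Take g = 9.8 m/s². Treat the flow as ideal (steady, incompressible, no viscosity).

P₂ ≈ 138 kPa

By continuity, v₂ = v₁·A₁/A₂ = 2.65·(391/216) = 4.78 m/s.
Bernoulli: P₁ + ½ρv₁² + ρg h₁ = P₂ + ½ρv₂² + ρg h₂, so P₂ = P₁ + ½ρ(v₁² − v₂²) − ρg(h₂ − h₁).
P₂ = 224000 + ½·805·(2.65² − 4.78²) − 805·9.8·(+10.1) = 224000 + (-6380) − (79700) = 138000 Pa.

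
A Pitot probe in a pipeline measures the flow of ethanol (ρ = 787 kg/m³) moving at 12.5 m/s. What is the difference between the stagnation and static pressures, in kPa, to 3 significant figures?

ΔP = 61.5 kPa

At the stagnation point the flow is brought to rest, so Bernoulli gives P_stag − P_static = ½ρv².
ΔP = ½·787·12.5² = 61500 Pa.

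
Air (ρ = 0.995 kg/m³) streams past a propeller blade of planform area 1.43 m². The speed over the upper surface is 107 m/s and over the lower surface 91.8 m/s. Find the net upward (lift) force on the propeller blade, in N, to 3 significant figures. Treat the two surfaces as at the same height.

The faster flow above has the lower pressure; Bernoulli (same height) gives ΔP = ½ρ(v_up² − v_low²).
ΔP = ½·0.995·(107² − 91.8²) = 1500 Pa.
Lift = ΔP · A = 1500 × 1.43 = 2150 N.

F ≈ 2150 N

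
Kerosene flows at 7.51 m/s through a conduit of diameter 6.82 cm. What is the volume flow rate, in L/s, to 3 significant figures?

Q ≈ 27.4 L/s

Q = A·v = 0.00365 m² × 7.51 m/s = 0.0274 m³/s.
Converting: 0.0274 m³/s × 1000 = 27.4 L/s.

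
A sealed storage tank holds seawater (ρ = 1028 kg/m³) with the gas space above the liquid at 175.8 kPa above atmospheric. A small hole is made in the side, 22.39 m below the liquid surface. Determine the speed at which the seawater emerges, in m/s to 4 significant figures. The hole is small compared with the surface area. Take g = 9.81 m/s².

Take point 1 at the surface (v₁ ≈ 0) and point 2 at the hole (at atmospheric pressure). Bernoulli: P₁ + ρg h = P_atm + ½ρv₂².
With P₁ − P_atm = 175800 Pa, v₂ = √(2gh + 2ΔP/ρ) = √(2·9.81·22.39 + 2·175800/1028) = 27.95 m/s.

v ≈ 27.95 m/s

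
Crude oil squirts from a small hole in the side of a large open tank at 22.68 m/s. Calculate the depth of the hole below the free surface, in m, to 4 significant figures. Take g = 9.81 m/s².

26.22 m

Torricelli: v = √(2gh), so h = v²/(2g).
h = 22.68²/(2·9.81) = 514.4/19.62 = 26.22 m.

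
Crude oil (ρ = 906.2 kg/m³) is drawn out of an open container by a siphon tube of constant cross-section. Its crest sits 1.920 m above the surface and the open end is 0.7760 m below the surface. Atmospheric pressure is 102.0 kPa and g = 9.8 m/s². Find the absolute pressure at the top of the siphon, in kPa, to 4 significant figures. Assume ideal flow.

P_top = 78.06 kPa

From the surface to the outlet (both open to atmosphere, surface at rest): v = √(2g·h_out) = √(2·9.8·0.7760) = 3.900 m/s.
The bore is uniform, so the speed at the crest is the same v. Bernoulli surface→crest: P_atm = P_top + ½ρv² + ρg·h_top.
P_top = 102000 − ½·906.2·3.900² − 906.2·9.8·1.920 = 78060 Pa.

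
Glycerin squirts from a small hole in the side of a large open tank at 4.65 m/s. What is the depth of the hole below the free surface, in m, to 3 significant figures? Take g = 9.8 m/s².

1.10 m

Inverting v = √(2gh) gives h = v² / 2g.
h = 4.65²/(2·9.8) = 21.6/19.60 = 1.10 m.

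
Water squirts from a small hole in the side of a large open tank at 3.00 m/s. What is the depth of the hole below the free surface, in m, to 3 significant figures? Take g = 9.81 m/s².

For a small hole in a large open tank, ½v² = gh, giving h = v²/(2g).
h = 3.00²/(2·9.81) = 9.00/19.62 = 0.459 m.

h = 0.459 m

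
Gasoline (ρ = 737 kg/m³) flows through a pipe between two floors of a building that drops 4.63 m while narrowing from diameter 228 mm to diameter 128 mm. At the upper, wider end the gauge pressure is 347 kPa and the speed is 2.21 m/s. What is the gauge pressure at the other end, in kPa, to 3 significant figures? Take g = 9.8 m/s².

Continuity gives A₁v₁ = A₂v₂, so v₂ = (408 cm²)/(129 cm²) × 2.21 m/s = 7.01 m/s.
Energy conservation along the streamline gives P₂ = P₁ − ½ρ(v₂² − v₁²) − ρg(h₂ − h₁).
P₂ = 347000 + ½·737·(2.21² − 7.01²) − 737·9.8·(−4.63) = 347000 + (-16300) − (-33400) = 364000 Pa.

P₂ ≈ 364 kPa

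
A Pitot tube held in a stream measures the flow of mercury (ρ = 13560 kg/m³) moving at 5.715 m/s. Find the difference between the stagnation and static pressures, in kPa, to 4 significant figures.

The dynamic pressure equals the rise in static pressure at the stagnation point: ΔP = ½ρv².
ΔP = ½·13560·5.715² = 221400 Pa.

221.4 kPa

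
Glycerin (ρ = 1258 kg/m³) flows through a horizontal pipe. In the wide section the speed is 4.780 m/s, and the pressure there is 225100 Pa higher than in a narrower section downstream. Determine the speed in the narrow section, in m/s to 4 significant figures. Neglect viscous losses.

Horizontal Bernoulli: P₁ + ½ρv₁² = P₂ + ½ρv₂², so v₂² = v₁² + 2(P₁ − P₂)/ρ.
v₂ = √(4.780² + 2·225100/1258) = √(22.85 + 357.9) = 19.51 m/s.

v₂ ≈ 19.51 m/s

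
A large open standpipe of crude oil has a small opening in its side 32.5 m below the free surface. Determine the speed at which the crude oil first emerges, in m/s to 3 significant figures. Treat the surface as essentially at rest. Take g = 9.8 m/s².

v ≈ 25.2 m/s

Torricelli's result v = √(2gh) gives v = √(2·9.8·32.5) = 25.2 m/s.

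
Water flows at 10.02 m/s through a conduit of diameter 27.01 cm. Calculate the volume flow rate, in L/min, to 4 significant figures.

Q = 34450 L/min

Q = A·v = 0.05730 m² × 10.02 m/s = 0.5741 m³/s.
Converting: 0.5741 m³/s × 60000 = 34450 L/min.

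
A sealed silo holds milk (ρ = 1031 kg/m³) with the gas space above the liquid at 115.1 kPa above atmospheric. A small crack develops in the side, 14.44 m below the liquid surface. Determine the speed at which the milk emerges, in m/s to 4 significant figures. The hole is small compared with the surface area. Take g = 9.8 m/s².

v ≈ 22.50 m/s

Take point 1 at the surface (v₁ ≈ 0) and point 2 at the hole (at atmospheric pressure). Bernoulli: P₁ + ρg h = P_atm + ½ρv₂².
With P₁ − P_atm = 115100 Pa, v₂ = √(2gh + 2ΔP/ρ) = √(2·9.8·14.44 + 2·115100/1031) = 22.50 m/s.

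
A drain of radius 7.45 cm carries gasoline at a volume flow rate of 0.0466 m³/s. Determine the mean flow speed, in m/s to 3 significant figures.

Q = 0.0466 m³/s = 0.0466 m³/s.
v = Q/A = 0.0466 / 0.0174 = 2.67 m/s.

v ≈ 2.67 m/s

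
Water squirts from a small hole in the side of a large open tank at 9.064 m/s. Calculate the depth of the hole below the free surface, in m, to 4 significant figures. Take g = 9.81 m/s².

h ≈ 4.187 m

Inverting v = √(2gh) gives h = v² / 2g.
h = 9.064²/(2·9.81) = 82.16/19.62 = 4.187 m.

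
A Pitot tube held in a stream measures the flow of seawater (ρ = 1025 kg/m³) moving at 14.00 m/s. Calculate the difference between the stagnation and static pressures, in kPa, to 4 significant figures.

ΔP = 100.5 kPa

The dynamic pressure equals the rise in static pressure at the stagnation point: ΔP = ½ρv².
ΔP = ½·1025·14.00² = 100400 Pa.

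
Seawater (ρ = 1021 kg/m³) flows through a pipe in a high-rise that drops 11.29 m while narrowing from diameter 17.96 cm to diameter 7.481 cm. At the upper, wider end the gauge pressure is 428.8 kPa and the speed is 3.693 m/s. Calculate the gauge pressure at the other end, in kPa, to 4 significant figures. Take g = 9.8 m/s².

P₂ ≈ 317.4 kPa

The volume flow rate is constant, so v₂ = (A₁/A₂)v₁ = (253.3/43.96)·3.693 = 21.28 m/s.
Bernoulli: P₁ + ½ρv₁² + ρg h₁ = P₂ + ½ρv₂² + ρg h₂, so P₂ = P₁ + ½ρ(v₁² − v₂²) − ρg(h₂ − h₁).
P₂ = 428800 + ½·1021·(3.693² − 21.28²) − 1021·9.8·(−11.29) = 428800 + (-224300) − (-113000) = 317400 Pa.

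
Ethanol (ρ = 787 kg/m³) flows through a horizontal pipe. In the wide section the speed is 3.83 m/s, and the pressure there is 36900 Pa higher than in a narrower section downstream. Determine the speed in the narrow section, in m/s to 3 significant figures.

Horizontal Bernoulli: P₁ + ½ρv₁² = P₂ + ½ρv₂², so v₂² = v₁² + 2(P₁ − P₂)/ρ.
v₂ = √(3.83² + 2·36900/787) = √(14.7 + 93.8) = 10.4 m/s.

10.4 m/s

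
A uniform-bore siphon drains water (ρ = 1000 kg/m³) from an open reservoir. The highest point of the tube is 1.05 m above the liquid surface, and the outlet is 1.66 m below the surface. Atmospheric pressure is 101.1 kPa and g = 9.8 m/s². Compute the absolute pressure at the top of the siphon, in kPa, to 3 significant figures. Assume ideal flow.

The outlet speed comes from Torricelli: v = √(2g·1.66) = 5.70 m/s.
With constant cross-section the crest speed equals v; applying Bernoulli from the surface up to the crest, P_top = P_atm − ½ρv² − ρg·h_top.
P_top = 101100 − ½·1000·5.70² − 1000·9.8·1.05 = 74500 Pa.

P_top = 74.5 kPa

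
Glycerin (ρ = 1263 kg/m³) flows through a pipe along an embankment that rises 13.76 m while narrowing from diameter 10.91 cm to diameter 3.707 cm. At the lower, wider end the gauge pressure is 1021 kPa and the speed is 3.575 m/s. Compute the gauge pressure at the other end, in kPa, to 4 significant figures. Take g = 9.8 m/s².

253.2 kPa

By continuity, v₂ = v₁·A₁/A₂ = 3.575·(93.48/10.79) = 30.97 m/s.
Bernoulli: P₁ + ½ρv₁² + ρg h₁ = P₂ + ½ρv₂² + ρg h₂, so P₂ = P₁ + ½ρ(v₁² − v₂²) − ρg(h₂ − h₁).
P₂ = 1021000 + ½·1263·(3.575² − 30.97²) − 1263·9.8·(+13.76) = 1021000 + (-597500) − (170300) = 253200 Pa.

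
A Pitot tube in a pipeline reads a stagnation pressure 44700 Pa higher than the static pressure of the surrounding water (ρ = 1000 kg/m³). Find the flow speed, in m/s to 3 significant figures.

The dynamic pressure equals the rise in static pressure at the stagnation point: ΔP = ½ρv².
v = √(2ΔP/ρ) = √(2·44700/1000) = 9.46 m/s.

9.46 m/s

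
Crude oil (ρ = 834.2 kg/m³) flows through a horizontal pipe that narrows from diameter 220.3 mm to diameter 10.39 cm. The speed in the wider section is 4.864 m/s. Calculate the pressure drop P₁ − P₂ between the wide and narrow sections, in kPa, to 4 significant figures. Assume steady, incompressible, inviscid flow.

Continuity gives A₁v₁ = A₂v₂, so v₂ = (381.2 cm²)/(84.79 cm²) × 4.864 m/s = 21.87 m/s.
Bernoulli (h₁ = h₂): P₁ − P₂ = ½ρ(v₂² − v₁²).
P₁ − P₂ = ½·834.2·(21.87² − 4.864²) = ½·834.2·454.5 = 189600 Pa.

ΔP = 189.6 kPa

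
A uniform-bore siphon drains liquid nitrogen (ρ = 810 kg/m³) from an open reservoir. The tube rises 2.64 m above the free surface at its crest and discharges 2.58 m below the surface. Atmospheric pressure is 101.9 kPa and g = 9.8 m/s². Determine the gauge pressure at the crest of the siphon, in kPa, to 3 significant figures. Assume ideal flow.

-41.4 kPa

The outlet speed comes from Torricelli: v = √(2g·2.58) = 7.11 m/s.
Continuity keeps v the same throughout the tube; from surface to crest, P_atm + 0 = P_top + ½ρv² + ρg·h_top.
P_top = 101900 − ½·810·7.11² − 810·9.8·2.64 = 60500 Pa. So P_gauge = P_top − P_atm = -41400 Pa.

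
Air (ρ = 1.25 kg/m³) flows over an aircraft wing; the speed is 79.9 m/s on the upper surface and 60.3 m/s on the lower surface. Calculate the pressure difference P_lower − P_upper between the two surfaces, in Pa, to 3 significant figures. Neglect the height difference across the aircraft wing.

Bernoulli (same height): P_lower − P_upper = ½ρ(v_upper² − v_lower²).
ΔP = ½·1.25·(79.9² − 60.3²) = 1720 Pa.

ΔP ≈ 1720 Pa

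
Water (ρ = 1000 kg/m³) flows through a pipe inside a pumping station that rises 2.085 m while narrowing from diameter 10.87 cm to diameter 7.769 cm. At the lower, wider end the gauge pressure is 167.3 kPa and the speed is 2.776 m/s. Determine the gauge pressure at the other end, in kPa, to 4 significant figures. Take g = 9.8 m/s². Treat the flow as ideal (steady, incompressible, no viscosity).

Mass conservation (A₁v₁ = A₂v₂) gives v₂ = 2.776 × 92.80/47.40 = 5.434 m/s.
Energy conservation along the streamline gives P₂ = P₁ − ½ρ(v₂² − v₁²) − ρg(h₂ − h₁).
P₂ = 167300 + ½·1000·(2.776² − 5.434²) − 1000·9.8·(+2.085) = 167300 + (-10910) − (20430) = 136000 Pa.

P₂ ≈ 136.0 kPa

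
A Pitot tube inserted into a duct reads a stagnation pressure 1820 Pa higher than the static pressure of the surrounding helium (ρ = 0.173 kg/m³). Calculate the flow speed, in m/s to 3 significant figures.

The dynamic pressure equals the rise in static pressure at the stagnation point: ΔP = ½ρv².
v = √(2ΔP/ρ) = √(2·1820/0.173) = 145 m/s.

v ≈ 145 m/s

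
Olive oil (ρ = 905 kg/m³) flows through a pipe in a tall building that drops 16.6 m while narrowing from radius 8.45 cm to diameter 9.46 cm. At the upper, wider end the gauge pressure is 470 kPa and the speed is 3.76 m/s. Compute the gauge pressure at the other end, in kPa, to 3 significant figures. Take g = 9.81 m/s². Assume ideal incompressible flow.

By continuity, v₂ = v₁·A₁/A₂ = 3.76·(224/70.3) = 12.0 m/s.
Bernoulli: P₁ + ½ρv₁² + ρg h₁ = P₂ + ½ρv₂² + ρg h₂, so P₂ = P₁ + ½ρ(v₁² − v₂²) − ρg(h₂ − h₁).
P₂ = 470000 + ½·905·(3.76² − 12.0²) − 905·9.81·(−16.6) = 470000 + (-58800) − (-147000) = 559000 Pa.

P₂ ≈ 559 kPa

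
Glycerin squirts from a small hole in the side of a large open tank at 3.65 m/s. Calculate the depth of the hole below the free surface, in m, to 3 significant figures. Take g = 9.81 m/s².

h ≈ 0.679 m

Torricelli: v = √(2gh), so h = v²/(2g).
h = 3.65²/(2·9.81) = 13.3/19.62 = 0.679 m.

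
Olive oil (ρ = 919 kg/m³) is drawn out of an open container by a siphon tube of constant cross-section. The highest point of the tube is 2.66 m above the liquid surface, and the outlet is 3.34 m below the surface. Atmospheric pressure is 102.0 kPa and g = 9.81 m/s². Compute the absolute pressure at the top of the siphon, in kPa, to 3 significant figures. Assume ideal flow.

From the surface to the outlet (both open to atmosphere, surface at rest): v = √(2g·h_out) = √(2·9.81·3.34) = 8.10 m/s.
Continuity keeps v the same throughout the tube; from surface to crest, P_atm + 0 = P_top + ½ρv² + ρg·h_top.
P_top = 102000 − ½·919·8.10² − 919·9.81·2.66 = 47900 Pa.

P_top = 47.9 kPa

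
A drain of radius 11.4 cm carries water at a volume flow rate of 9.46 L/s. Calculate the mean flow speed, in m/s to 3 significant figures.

v ≈ 0.232 m/s

Q = 9.46 L/s = 0.00946 m³/s.
v = Q/A = 0.00946 / 0.0408 = 0.232 m/s.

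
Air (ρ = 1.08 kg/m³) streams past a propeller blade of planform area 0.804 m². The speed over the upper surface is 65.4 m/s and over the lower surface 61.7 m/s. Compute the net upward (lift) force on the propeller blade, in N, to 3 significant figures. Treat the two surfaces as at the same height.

The faster flow above has the lower pressure; Bernoulli (same height) gives ΔP = ½ρ(v_up² − v_low²).
ΔP = ½·1.08·(65.4² − 61.7²) = 254 Pa.
Lift = ΔP · A = 254 × 0.804 = 204 N.

204 N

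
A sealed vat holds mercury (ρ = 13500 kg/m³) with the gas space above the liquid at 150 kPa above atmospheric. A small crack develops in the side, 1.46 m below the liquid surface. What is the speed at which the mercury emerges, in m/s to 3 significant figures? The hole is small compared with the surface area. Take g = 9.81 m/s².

v = 7.13 m/s

Take point 1 at the surface (v₁ ≈ 0) and point 2 at the hole (at atmospheric pressure). Bernoulli: P₁ + ρg h = P_atm + ½ρv₂².
With P₁ − P_atm = 150000 Pa, v₂ = √(2gh + 2ΔP/ρ) = √(2·9.81·1.46 + 2·150000/13500) = 7.13 m/s.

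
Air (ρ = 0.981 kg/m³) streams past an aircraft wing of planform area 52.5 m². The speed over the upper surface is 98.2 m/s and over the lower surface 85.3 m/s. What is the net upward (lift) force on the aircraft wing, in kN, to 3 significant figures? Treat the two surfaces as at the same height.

With equal heights on the two surfaces, Bernoulli gives P_lower − P_upper = ½ρ(v_upper² − v_lower²).
ΔP = ½·0.981·(98.2² − 85.3²) = 1160 Pa.
Lift = ΔP · A = 1160 × 52.5 = 61000 N.

F ≈ 61.0 kN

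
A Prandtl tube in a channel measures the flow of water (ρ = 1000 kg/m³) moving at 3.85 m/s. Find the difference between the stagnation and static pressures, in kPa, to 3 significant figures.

ΔP ≈ 7.41 kPa

At the stagnation point the flow is brought to rest, so Bernoulli gives P_stag − P_static = ½ρv².
ΔP = ½·1000·3.85² = 7410 Pa.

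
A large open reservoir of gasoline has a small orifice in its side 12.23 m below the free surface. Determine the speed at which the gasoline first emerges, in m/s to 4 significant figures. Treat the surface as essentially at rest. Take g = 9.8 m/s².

v ≈ 15.48 m/s

Torricelli's result v = √(2gh) gives v = √(2·9.8·12.23) = 15.48 m/s.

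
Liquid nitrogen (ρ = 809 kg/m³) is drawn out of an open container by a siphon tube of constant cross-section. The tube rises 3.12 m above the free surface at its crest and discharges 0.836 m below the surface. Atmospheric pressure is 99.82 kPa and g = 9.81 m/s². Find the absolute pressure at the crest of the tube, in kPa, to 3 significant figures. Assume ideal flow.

P_top ≈ 68.4 kPa

Bernoulli surface→outlet gives ½v² = g·h_out, so v = √(2·9.81·0.836) = 4.05 m/s.
The bore is uniform, so the speed at the crest is the same v. Bernoulli surface→crest: P_atm = P_top + ½ρv² + ρg·h_top.
P_top = 99820 − ½·809·4.05² − 809·9.81·3.12 = 68400 Pa.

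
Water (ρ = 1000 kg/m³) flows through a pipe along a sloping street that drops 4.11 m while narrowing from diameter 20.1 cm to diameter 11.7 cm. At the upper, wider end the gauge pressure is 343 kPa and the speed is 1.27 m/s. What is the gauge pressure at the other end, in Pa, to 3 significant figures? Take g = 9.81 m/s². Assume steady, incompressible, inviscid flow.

Mass conservation (A₁v₁ = A₂v₂) gives v₂ = 1.27 × 317/108 = 3.75 m/s.
Bernoulli: P₁ + ½ρv₁² + ρg h₁ = P₂ + ½ρv₂² + ρg h₂, so P₂ = P₁ + ½ρ(v₁² − v₂²) − ρg(h₂ − h₁).
P₂ = 343000 + ½·1000·(1.27² − 3.75²) − 1000·9.81·(−4.11) = 343000 + (-6220) − (-40300) = 377000 Pa.

P₂ ≈ 377000 Pa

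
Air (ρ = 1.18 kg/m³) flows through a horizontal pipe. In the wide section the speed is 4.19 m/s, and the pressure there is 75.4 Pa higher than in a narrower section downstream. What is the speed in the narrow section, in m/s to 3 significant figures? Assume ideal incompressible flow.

Horizontal Bernoulli: P₁ + ½ρv₁² = P₂ + ½ρv₂², so v₂² = v₁² + 2(P₁ − P₂)/ρ.
v₂ = √(4.19² + 2·75.4/1.18) = √(17.6 + 128) = 12.1 m/s.

v₂ ≈ 12.1 m/s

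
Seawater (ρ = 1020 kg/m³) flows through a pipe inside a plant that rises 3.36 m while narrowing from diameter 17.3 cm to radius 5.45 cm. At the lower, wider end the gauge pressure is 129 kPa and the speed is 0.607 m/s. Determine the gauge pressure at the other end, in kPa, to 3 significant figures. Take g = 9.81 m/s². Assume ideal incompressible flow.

P₂ ≈ 94.4 kPa

Continuity gives A₁v₁ = A₂v₂, so v₂ = (235 cm²)/(93.3 cm²) × 0.607 m/s = 1.53 m/s.
Energy conservation along the streamline gives P₂ = P₁ − ½ρ(v₂² − v₁²) − ρg(h₂ − h₁).
P₂ = 129000 + ½·1020·(0.607² − 1.53²) − 1020·9.81·(+3.36) = 129000 + (-1000) − (33600) = 94400 Pa.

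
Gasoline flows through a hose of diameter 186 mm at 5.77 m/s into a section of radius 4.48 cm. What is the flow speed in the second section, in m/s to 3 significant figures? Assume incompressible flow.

v₂ ≈ 24.9 m/s

The volume flow rate is constant, so v₂ = (A₁/A₂)v₁ = (272/63.1)·5.77 = 24.9 m/s.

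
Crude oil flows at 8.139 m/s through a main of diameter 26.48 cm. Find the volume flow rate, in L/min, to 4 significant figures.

Q = A·v = 0.05507 m² × 8.139 m/s = 0.4482 m³/s.
Converting: 0.4482 m³/s × 60000 = 26890 L/min.

26890 L/min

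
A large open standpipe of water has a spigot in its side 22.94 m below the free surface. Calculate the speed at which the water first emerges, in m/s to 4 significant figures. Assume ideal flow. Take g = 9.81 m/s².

v ≈ 21.22 m/s

Torricelli's result v = √(2gh) gives v = √(2·9.81·22.94) = 21.22 m/s.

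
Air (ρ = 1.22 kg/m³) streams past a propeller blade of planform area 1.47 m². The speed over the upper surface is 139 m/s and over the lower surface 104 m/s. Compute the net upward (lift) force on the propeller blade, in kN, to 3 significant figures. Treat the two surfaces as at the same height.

F ≈ 7.63 kN

With equal heights on the two surfaces, Bernoulli gives P_lower − P_upper = ½ρ(v_upper² − v_lower²).
ΔP = ½·1.22·(139² − 104²) = 5190 Pa.
Lift = ΔP · A = 5190 × 1.47 = 7630 N.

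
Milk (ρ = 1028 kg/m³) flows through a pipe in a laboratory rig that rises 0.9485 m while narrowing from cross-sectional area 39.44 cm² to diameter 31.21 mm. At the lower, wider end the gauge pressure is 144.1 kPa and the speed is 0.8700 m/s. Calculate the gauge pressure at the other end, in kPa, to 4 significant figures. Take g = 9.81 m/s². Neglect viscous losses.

P₂ = 124.6 kPa

Mass conservation (A₁v₁ = A₂v₂) gives v₂ = 0.8700 × 39.44/7.650 = 4.485 m/s.
Bernoulli: P₁ + ½ρv₁² + ρg h₁ = P₂ + ½ρv₂² + ρg h₂, so P₂ = P₁ + ½ρ(v₁² − v₂²) − ρg(h₂ − h₁).
P₂ = 144100 + ½·1028·(0.8700² − 4.485²) − 1028·9.81·(+0.9485) = 144100 + (-9951) − (9565) = 124600 Pa.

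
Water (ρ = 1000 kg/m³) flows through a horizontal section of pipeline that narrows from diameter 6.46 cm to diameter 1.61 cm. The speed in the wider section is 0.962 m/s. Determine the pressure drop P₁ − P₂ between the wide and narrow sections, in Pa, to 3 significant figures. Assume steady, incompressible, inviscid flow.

ΔP ≈ 119000 Pa

By continuity, v₂ = v₁·A₁/A₂ = 0.962·(32.8/2.04) = 15.5 m/s.
Bernoulli (h₁ = h₂): P₁ − P₂ = ½ρ(v₂² − v₁²).
P₁ − P₂ = ½·1000·(15.5² − 0.962²) = ½·1000·239 = 119000 Pa.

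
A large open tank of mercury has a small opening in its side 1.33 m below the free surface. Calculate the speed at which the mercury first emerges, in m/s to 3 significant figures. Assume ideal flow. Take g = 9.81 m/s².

The surface is effectively still and both ends are open, so ½v² = gh and v = √(2·9.81·1.33) = 5.11 m/s.

v ≈ 5.11 m/s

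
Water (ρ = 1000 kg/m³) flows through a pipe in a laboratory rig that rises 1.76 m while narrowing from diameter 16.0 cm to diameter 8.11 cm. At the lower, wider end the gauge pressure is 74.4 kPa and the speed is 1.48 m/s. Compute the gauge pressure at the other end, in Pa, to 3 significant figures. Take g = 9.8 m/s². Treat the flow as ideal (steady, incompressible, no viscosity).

The volume flow rate is constant, so v₂ = (A₁/A₂)v₁ = (201/51.7)·1.48 = 5.76 m/s.
Applying Bernoulli between the two ends and solving for P₂: P₂ = P₁ + ½ρ(v₁² − v₂²) − ρgΔh.
P₂ = 74400 + ½·1000·(1.48² − 5.76²) − 1000·9.8·(+1.76) = 74400 + (-15500) − (17200) = 41700 Pa.

P₂ = 41700 Pa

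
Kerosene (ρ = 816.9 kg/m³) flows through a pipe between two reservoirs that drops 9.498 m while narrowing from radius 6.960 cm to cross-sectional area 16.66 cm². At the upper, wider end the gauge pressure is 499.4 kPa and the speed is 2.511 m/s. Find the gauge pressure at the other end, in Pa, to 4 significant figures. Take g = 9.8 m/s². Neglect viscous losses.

Mass conservation (A₁v₁ = A₂v₂) gives v₂ = 2.511 × 152.2/16.66 = 22.94 m/s.
Applying Bernoulli between the two ends and solving for P₂: P₂ = P₁ + ½ρ(v₁² − v₂²) − ρgΔh.
P₂ = 499400 + ½·816.9·(2.511² − 22.94²) − 816.9·9.8·(−9.498) = 499400 + (-212300) − (-76040) = 363100 Pa.

363100 Pa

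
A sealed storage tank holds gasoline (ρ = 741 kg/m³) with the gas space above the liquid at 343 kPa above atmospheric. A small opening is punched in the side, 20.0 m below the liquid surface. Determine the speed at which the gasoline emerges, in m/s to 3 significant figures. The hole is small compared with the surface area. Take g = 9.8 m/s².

36.3 m/s

Take point 1 at the surface (v₁ ≈ 0) and point 2 at the hole (at atmospheric pressure). Bernoulli: P₁ + ρg h = P_atm + ½ρv₂².
With P₁ − P_atm = 343000 Pa, v₂ = √(2gh + 2ΔP/ρ) = √(2·9.8·20.0 + 2·343000/741) = 36.3 m/s.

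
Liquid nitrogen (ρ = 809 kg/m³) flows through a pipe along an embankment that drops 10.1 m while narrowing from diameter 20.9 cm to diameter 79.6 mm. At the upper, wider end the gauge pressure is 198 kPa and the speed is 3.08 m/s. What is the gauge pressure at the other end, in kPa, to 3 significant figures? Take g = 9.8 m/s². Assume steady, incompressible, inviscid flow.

By continuity, v₂ = v₁·A₁/A₂ = 3.08·(343/49.8) = 21.2 m/s.
Energy conservation along the streamline gives P₂ = P₁ − ½ρ(v₂² − v₁²) − ρg(h₂ − h₁).
P₂ = 198000 + ½·809·(3.08² − 21.2²) − 809·9.8·(−10.1) = 198000 + (-179000) − (-80100) = 99500 Pa.

99.5 kPa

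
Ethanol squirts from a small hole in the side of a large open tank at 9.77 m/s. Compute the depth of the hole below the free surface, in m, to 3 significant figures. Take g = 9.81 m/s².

For a small hole in a large open tank, ½v² = gh, giving h = v²/(2g).
h = 9.77²/(2·9.81) = 95.5/19.62 = 4.87 m.

h ≈ 4.87 m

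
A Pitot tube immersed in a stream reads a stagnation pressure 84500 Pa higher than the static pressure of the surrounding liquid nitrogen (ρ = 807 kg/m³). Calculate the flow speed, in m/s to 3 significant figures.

14.5 m/s

The dynamic pressure equals the rise in static pressure at the stagnation point: ΔP = ½ρv².
v = √(2ΔP/ρ) = √(2·84500/807) = 14.5 m/s.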